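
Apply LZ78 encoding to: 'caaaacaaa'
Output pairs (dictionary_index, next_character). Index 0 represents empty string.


LZ78 encoding steps:
Dictionary: {0: ''}
Step 1: w='' (idx 0), next='c' -> output (0, 'c'), add 'c' as idx 1
Step 2: w='' (idx 0), next='a' -> output (0, 'a'), add 'a' as idx 2
Step 3: w='a' (idx 2), next='a' -> output (2, 'a'), add 'aa' as idx 3
Step 4: w='a' (idx 2), next='c' -> output (2, 'c'), add 'ac' as idx 4
Step 5: w='aa' (idx 3), next='a' -> output (3, 'a'), add 'aaa' as idx 5


Encoded: [(0, 'c'), (0, 'a'), (2, 'a'), (2, 'c'), (3, 'a')]


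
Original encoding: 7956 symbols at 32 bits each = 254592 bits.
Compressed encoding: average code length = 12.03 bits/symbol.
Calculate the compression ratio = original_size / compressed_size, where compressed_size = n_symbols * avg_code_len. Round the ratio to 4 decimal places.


original_size = n_symbols * orig_bits = 7956 * 32 = 254592 bits
compressed_size = n_symbols * avg_code_len = 7956 * 12.03 = 95710.68 bits
ratio = original_size / compressed_size = 254592 / 95710.68 = 2.66

Compression ratio = 2.66


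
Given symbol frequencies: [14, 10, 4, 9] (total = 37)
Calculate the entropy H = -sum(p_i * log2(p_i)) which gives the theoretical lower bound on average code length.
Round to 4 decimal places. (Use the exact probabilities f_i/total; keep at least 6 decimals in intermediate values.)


Per-symbol terms -p_i * log2(p_i) with p_i = f_i/37:
  p = 14/37 = 0.378378: log2(p) = -1.402098, -p*log2(p) = 0.530524
  p = 10/37 = 0.270270: log2(p) = -1.887525, -p*log2(p) = 0.510142
  p = 4/37 = 0.108108: log2(p) = -3.209453, -p*log2(p) = 0.346968
  p = 9/37 = 0.243243: log2(p) = -2.039528, -p*log2(p) = 0.496101
H = 0.530524 + 0.510142 + 0.346968 + 0.496101 = 1.883735

H = 1.8837 bits/symbol


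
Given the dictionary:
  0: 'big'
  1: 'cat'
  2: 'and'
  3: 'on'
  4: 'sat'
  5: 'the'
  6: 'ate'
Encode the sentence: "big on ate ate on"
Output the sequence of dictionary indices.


Look up each word in the dictionary:
  'big' -> 0
  'on' -> 3
  'ate' -> 6
  'ate' -> 6
  'on' -> 3

Encoded: [0, 3, 6, 6, 3]


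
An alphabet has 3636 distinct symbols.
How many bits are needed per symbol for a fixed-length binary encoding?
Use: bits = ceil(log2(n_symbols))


log2(3636) = 11.8281
Bracket: 2^11 = 2048 < 3636 <= 2^12 = 4096
So ceil(log2(3636)) = 12

bits = ceil(log2(3636)) = ceil(11.8281) = 12 bits


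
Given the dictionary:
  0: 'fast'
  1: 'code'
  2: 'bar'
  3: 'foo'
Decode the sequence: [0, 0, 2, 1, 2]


Look up each index in the dictionary:
  0 -> 'fast'
  0 -> 'fast'
  2 -> 'bar'
  1 -> 'code'
  2 -> 'bar'

Decoded: "fast fast bar code bar"


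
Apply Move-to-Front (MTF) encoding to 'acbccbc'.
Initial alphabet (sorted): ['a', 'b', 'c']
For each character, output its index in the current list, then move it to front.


MTF encoding:
'a': index 0 in ['a', 'b', 'c'] -> ['a', 'b', 'c']
'c': index 2 in ['a', 'b', 'c'] -> ['c', 'a', 'b']
'b': index 2 in ['c', 'a', 'b'] -> ['b', 'c', 'a']
'c': index 1 in ['b', 'c', 'a'] -> ['c', 'b', 'a']
'c': index 0 in ['c', 'b', 'a'] -> ['c', 'b', 'a']
'b': index 1 in ['c', 'b', 'a'] -> ['b', 'c', 'a']
'c': index 1 in ['b', 'c', 'a'] -> ['c', 'b', 'a']


Output: [0, 2, 2, 1, 0, 1, 1]


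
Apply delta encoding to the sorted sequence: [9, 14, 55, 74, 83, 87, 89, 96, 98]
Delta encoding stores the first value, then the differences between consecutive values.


First value: 9
Deltas:
  14 - 9 = 5
  55 - 14 = 41
  74 - 55 = 19
  83 - 74 = 9
  87 - 83 = 4
  89 - 87 = 2
  96 - 89 = 7
  98 - 96 = 2


Delta encoded: [9, 5, 41, 19, 9, 4, 2, 7, 2]


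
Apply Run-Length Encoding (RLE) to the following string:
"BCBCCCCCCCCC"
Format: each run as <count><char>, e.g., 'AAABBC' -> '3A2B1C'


Scanning runs left to right:
  i=0: run of 'B' x 1 -> '1B'
  i=1: run of 'C' x 1 -> '1C'
  i=2: run of 'B' x 1 -> '1B'
  i=3: run of 'C' x 9 -> '9C'

RLE = 1B1C1B9C


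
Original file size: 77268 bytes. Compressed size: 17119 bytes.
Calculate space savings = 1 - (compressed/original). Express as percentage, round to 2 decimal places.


ratio = compressed/original = 17119/77268 = 0.221554
savings = 1 - ratio = 1 - 0.221554 = 0.778446
as a percentage: 0.778446 * 100 = 77.84%

Space savings = 1 - 17119/77268 = 77.84%


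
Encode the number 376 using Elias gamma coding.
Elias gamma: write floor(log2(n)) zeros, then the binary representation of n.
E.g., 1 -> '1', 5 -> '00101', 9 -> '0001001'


num_bits = floor(log2(376)) + 1 = 9
leading_zeros = num_bits - 1 = 8
binary(376) = 101111000

Elias gamma(376) = '00000000' + '101111000' = 00000000101111000 (17 bits)


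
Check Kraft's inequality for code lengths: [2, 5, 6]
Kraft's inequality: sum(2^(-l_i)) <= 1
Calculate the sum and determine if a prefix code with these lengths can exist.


Sum = 2^(-2) + 2^(-5) + 2^(-6)
    = 0.25 + 0.03125 + 0.015625
    = 19/64 = 0.296875
Since 0.296875 <= 1, Kraft's inequality IS satisfied.
A prefix code with these lengths CAN exist.

Kraft sum = 0.296875. Satisfied.


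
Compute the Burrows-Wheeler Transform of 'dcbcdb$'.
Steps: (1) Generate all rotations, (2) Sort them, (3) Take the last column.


Rotations (sorted):
  0: $dcbcdb -> last char: b
  1: b$dcbcd -> last char: d
  2: bcdb$dc -> last char: c
  3: cbcdb$d -> last char: d
  4: cdb$dcb -> last char: b
  5: db$dcbc -> last char: c
  6: dcbcdb$ -> last char: $


BWT = bdcdbc$


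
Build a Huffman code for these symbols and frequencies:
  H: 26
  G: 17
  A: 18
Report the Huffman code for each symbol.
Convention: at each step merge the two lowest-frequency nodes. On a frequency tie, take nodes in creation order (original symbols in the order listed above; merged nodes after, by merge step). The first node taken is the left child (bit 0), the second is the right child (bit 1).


Huffman tree construction:
Step 1: Merge G(17) + A(18) = 35
Step 2: Merge H(26) + (G+A)(35) = 61
Read each symbol's code off the tree from the root (left child = 0, right child = 1).

Codes:
  H: 0 (length 1)
  G: 10 (length 2)
  A: 11 (length 2)
Average code length: 96/61 = 1.5738 bits/symbol


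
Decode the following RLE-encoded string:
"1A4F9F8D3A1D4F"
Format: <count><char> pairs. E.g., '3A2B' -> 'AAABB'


Expanding each <count><char> pair:
  1A -> 'A'
  4F -> 'FFFF'
  9F -> 'FFFFFFFFF'
  8D -> 'DDDDDDDD'
  3A -> 'AAA'
  1D -> 'D'
  4F -> 'FFFF'

Decoded = AFFFFFFFFFFFFFDDDDDDDDAAADFFFF


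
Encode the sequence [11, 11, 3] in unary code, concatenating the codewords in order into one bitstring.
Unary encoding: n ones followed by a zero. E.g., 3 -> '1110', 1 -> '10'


Encode each number as n ones followed by a terminating 0:
  11 -> 111111111110 (12 bits)
  11 -> 111111111110 (12 bits)
  3 -> 1110 (4 bits)
Total length = 12 + 12 + 4 = 28 bits.

Unary([11, 11, 3]) = 1111111111101111111111101110 (28 bits)


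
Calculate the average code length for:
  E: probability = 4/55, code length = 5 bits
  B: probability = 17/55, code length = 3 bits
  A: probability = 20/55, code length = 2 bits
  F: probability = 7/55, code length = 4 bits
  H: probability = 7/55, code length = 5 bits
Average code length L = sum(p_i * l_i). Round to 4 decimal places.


Weighted contributions p_i * l_i:
  E: (4/55) * 5 = 20/55
  B: (17/55) * 3 = 51/55
  A: (20/55) * 2 = 40/55
  F: (7/55) * 4 = 28/55
  H: (7/55) * 5 = 35/55
Sum = (20 + 51 + 40 + 28 + 35)/55 = 174/55

L = 174/55 = 3.1636 bits/symbol


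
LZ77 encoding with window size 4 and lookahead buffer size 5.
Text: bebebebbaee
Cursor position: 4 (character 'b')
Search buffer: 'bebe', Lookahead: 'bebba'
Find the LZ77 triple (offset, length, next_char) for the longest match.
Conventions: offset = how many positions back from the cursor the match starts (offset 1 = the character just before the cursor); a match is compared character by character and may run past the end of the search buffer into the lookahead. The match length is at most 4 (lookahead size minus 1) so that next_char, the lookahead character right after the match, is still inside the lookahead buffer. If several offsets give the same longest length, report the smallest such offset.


Try each offset into the search buffer:
  offset=1 (pos 3, char 'e'): match length 0
  offset=2 (pos 2, char 'b'): match length 3
  offset=3 (pos 1, char 'e'): match length 0
  offset=4 (pos 0, char 'b'): match length 3
Longest match has length 3, found at offsets 2, 4; take the smallest, offset 2.
next_char = character at position 4 + 3 = 7 -> 'b'

Best match: offset=2, length=3 (matching 'beb' starting at position 2)
LZ77 triple: (2, 3, 'b')


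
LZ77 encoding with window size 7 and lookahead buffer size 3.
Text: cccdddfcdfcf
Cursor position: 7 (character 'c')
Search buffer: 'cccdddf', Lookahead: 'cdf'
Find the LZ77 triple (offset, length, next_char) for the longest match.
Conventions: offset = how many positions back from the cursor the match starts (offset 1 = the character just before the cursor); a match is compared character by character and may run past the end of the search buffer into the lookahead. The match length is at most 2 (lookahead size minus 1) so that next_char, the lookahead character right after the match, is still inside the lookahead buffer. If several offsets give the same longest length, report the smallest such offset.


Try each offset into the search buffer:
  offset=1 (pos 6, char 'f'): match length 0
  offset=2 (pos 5, char 'd'): match length 0
  offset=3 (pos 4, char 'd'): match length 0
  offset=4 (pos 3, char 'd'): match length 0
  offset=5 (pos 2, char 'c'): match length 2
  offset=6 (pos 1, char 'c'): match length 1
  offset=7 (pos 0, char 'c'): match length 1
Longest match has length 2 at offset 5.
next_char = character at position 7 + 2 = 9 -> 'f'

Best match: offset=5, length=2 (matching 'cd' starting at position 2)
LZ77 triple: (5, 2, 'f')


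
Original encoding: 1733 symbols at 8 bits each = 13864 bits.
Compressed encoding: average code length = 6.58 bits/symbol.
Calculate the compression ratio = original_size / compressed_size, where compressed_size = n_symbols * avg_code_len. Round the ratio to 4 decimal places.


original_size = n_symbols * orig_bits = 1733 * 8 = 13864 bits
compressed_size = n_symbols * avg_code_len = 1733 * 6.58 = 11403.14 bits
ratio = original_size / compressed_size = 13864 / 11403.14 = 1.2158

Compression ratio = 1.2158


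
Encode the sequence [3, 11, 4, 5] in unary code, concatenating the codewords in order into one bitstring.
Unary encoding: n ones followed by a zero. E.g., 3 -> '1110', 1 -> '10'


Encode each number as n ones followed by a terminating 0:
  3 -> 1110 (4 bits)
  11 -> 111111111110 (12 bits)
  4 -> 11110 (5 bits)
  5 -> 111110 (6 bits)
Total length = 4 + 12 + 5 + 6 = 27 bits.

Unary([3, 11, 4, 5]) = 111011111111111011110111110 (27 bits)


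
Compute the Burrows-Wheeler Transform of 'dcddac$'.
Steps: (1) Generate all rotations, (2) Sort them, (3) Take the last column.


Rotations (sorted):
  0: $dcddac -> last char: c
  1: ac$dcdd -> last char: d
  2: c$dcdda -> last char: a
  3: cddac$d -> last char: d
  4: dac$dcd -> last char: d
  5: dcddac$ -> last char: $
  6: ddac$dc -> last char: c


BWT = cdadd$c


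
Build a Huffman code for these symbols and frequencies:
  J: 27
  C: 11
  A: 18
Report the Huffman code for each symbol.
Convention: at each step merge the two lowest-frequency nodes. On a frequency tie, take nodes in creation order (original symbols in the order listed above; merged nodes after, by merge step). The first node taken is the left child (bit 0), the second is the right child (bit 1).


Huffman tree construction:
Step 1: Merge C(11) + A(18) = 29
Step 2: Merge J(27) + (C+A)(29) = 56
Read each symbol's code off the tree from the root (left child = 0, right child = 1).

Codes:
  J: 0 (length 1)
  C: 10 (length 2)
  A: 11 (length 2)
Average code length: 85/56 = 1.5179 bits/symbol


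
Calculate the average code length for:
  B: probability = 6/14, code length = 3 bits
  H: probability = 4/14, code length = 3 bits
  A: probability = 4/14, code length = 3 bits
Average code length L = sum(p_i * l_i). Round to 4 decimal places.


Weighted contributions p_i * l_i:
  B: (6/14) * 3 = 18/14
  H: (4/14) * 3 = 12/14
  A: (4/14) * 3 = 12/14
Sum = (18 + 12 + 12)/14 = 42/14

L = 42/14 = 3.0000 bits/symbol


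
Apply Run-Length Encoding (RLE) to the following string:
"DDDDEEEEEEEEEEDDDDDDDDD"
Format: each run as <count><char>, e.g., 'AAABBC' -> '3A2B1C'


Scanning runs left to right:
  i=0: run of 'D' x 4 -> '4D'
  i=4: run of 'E' x 10 -> '10E'
  i=14: run of 'D' x 9 -> '9D'

RLE = 4D10E9D


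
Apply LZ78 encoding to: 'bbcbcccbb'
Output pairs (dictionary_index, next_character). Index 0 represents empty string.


LZ78 encoding steps:
Dictionary: {0: ''}
Step 1: w='' (idx 0), next='b' -> output (0, 'b'), add 'b' as idx 1
Step 2: w='b' (idx 1), next='c' -> output (1, 'c'), add 'bc' as idx 2
Step 3: w='bc' (idx 2), next='c' -> output (2, 'c'), add 'bcc' as idx 3
Step 4: w='' (idx 0), next='c' -> output (0, 'c'), add 'c' as idx 4
Step 5: w='b' (idx 1), next='b' -> output (1, 'b'), add 'bb' as idx 5


Encoded: [(0, 'b'), (1, 'c'), (2, 'c'), (0, 'c'), (1, 'b')]


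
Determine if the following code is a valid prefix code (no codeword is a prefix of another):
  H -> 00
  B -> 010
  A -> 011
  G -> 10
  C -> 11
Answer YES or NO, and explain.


Checking each pair (does one codeword prefix another?):
  H='00' vs B='010': no prefix
  H='00' vs A='011': no prefix
  H='00' vs G='10': no prefix
  H='00' vs C='11': no prefix
  B='010' vs H='00': no prefix
  B='010' vs A='011': no prefix
  B='010' vs G='10': no prefix
  B='010' vs C='11': no prefix
  A='011' vs H='00': no prefix
  A='011' vs B='010': no prefix
  A='011' vs G='10': no prefix
  A='011' vs C='11': no prefix
  G='10' vs H='00': no prefix
  G='10' vs B='010': no prefix
  G='10' vs A='011': no prefix
  G='10' vs C='11': no prefix
  C='11' vs H='00': no prefix
  C='11' vs B='010': no prefix
  C='11' vs A='011': no prefix
  C='11' vs G='10': no prefix
No violation found over all pairs.

YES -- this is a valid prefix code. No codeword is a prefix of any other codeword.


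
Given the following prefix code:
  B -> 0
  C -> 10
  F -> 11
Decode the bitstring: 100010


Decoding step by step:
Bits 10 -> C
Bits 0 -> B
Bits 0 -> B
Bits 10 -> C


Decoded message: CBBC


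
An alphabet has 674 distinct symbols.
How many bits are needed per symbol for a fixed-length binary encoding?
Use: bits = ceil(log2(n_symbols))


log2(674) = 9.3966
Bracket: 2^9 = 512 < 674 <= 2^10 = 1024
So ceil(log2(674)) = 10

bits = ceil(log2(674)) = ceil(9.3966) = 10 bits


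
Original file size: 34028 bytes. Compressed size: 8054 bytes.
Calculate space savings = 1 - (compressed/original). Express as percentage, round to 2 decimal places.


ratio = compressed/original = 8054/34028 = 0.236687
savings = 1 - ratio = 1 - 0.236687 = 0.763313
as a percentage: 0.763313 * 100 = 76.33%

Space savings = 1 - 8054/34028 = 76.33%


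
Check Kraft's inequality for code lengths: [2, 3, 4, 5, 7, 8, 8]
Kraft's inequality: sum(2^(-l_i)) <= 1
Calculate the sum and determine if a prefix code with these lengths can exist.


Sum = 2^(-2) + 2^(-3) + 2^(-4) + 2^(-5) + 2^(-7) + 2^(-8) + 2^(-8)
    = 0.25 + 0.125 + 0.0625 + 0.03125 + 0.0078125 + 0.00390625 + 0.00390625
    = 124/256 = 0.484375
Since 0.484375 <= 1, Kraft's inequality IS satisfied.
A prefix code with these lengths CAN exist.

Kraft sum = 0.484375. Satisfied.


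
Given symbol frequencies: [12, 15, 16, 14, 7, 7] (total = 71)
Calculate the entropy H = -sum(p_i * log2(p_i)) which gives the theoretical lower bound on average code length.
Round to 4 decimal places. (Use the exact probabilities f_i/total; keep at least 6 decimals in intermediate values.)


Per-symbol terms -p_i * log2(p_i) with p_i = f_i/71:
  p = 12/71 = 0.169014: log2(p) = -2.564785, -p*log2(p) = 0.433485
  p = 15/71 = 0.211268: log2(p) = -2.242857, -p*log2(p) = 0.473843
  p = 16/71 = 0.225352: log2(p) = -2.149747, -p*log2(p) = 0.484450
  p = 14/71 = 0.197183: log2(p) = -2.342392, -p*log2(p) = 0.461880
  p = 7/71 = 0.098592: log2(p) = -3.342392, -p*log2(p) = 0.329532
  p = 7/71 = 0.098592: log2(p) = -3.342392, -p*log2(p) = 0.329532
H = 0.433485 + 0.473843 + 0.484450 + 0.461880 + 0.329532 + 0.329532 = 2.512722

H = 2.5127 bits/symbol


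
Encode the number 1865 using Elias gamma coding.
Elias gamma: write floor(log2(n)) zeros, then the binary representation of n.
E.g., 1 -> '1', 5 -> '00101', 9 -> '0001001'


num_bits = floor(log2(1865)) + 1 = 11
leading_zeros = num_bits - 1 = 10
binary(1865) = 11101001001

Elias gamma(1865) = '0000000000' + '11101001001' = 000000000011101001001 (21 bits)


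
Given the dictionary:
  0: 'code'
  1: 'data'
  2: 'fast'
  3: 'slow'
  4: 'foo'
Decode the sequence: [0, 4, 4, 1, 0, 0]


Look up each index in the dictionary:
  0 -> 'code'
  4 -> 'foo'
  4 -> 'foo'
  1 -> 'data'
  0 -> 'code'
  0 -> 'code'

Decoded: "code foo foo data code code"


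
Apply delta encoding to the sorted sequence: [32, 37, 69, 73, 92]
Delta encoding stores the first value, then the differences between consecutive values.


First value: 32
Deltas:
  37 - 32 = 5
  69 - 37 = 32
  73 - 69 = 4
  92 - 73 = 19


Delta encoded: [32, 5, 32, 4, 19]


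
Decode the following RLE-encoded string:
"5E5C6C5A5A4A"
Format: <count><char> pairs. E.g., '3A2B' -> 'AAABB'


Expanding each <count><char> pair:
  5E -> 'EEEEE'
  5C -> 'CCCCC'
  6C -> 'CCCCCC'
  5A -> 'AAAAA'
  5A -> 'AAAAA'
  4A -> 'AAAA'

Decoded = EEEEECCCCCCCCCCCAAAAAAAAAAAAAA


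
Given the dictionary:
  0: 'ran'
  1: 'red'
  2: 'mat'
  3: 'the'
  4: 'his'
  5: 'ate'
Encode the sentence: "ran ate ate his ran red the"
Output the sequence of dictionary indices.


Look up each word in the dictionary:
  'ran' -> 0
  'ate' -> 5
  'ate' -> 5
  'his' -> 4
  'ran' -> 0
  'red' -> 1
  'the' -> 3

Encoded: [0, 5, 5, 4, 0, 1, 3]


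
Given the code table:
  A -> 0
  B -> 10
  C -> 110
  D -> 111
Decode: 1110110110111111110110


Decoding:
111 -> D
0 -> A
110 -> C
110 -> C
111 -> D
111 -> D
110 -> C
110 -> C


Result: DACCDDCC


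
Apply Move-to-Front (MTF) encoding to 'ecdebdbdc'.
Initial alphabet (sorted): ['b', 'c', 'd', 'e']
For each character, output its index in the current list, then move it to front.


MTF encoding:
'e': index 3 in ['b', 'c', 'd', 'e'] -> ['e', 'b', 'c', 'd']
'c': index 2 in ['e', 'b', 'c', 'd'] -> ['c', 'e', 'b', 'd']
'd': index 3 in ['c', 'e', 'b', 'd'] -> ['d', 'c', 'e', 'b']
'e': index 2 in ['d', 'c', 'e', 'b'] -> ['e', 'd', 'c', 'b']
'b': index 3 in ['e', 'd', 'c', 'b'] -> ['b', 'e', 'd', 'c']
'd': index 2 in ['b', 'e', 'd', 'c'] -> ['d', 'b', 'e', 'c']
'b': index 1 in ['d', 'b', 'e', 'c'] -> ['b', 'd', 'e', 'c']
'd': index 1 in ['b', 'd', 'e', 'c'] -> ['d', 'b', 'e', 'c']
'c': index 3 in ['d', 'b', 'e', 'c'] -> ['c', 'd', 'b', 'e']


Output: [3, 2, 3, 2, 3, 2, 1, 1, 3]


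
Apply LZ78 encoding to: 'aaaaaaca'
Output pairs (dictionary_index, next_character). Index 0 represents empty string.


LZ78 encoding steps:
Dictionary: {0: ''}
Step 1: w='' (idx 0), next='a' -> output (0, 'a'), add 'a' as idx 1
Step 2: w='a' (idx 1), next='a' -> output (1, 'a'), add 'aa' as idx 2
Step 3: w='aa' (idx 2), next='a' -> output (2, 'a'), add 'aaa' as idx 3
Step 4: w='' (idx 0), next='c' -> output (0, 'c'), add 'c' as idx 4
Step 5: w='a' (idx 1), end of input -> output (1, '')


Encoded: [(0, 'a'), (1, 'a'), (2, 'a'), (0, 'c'), (1, '')]


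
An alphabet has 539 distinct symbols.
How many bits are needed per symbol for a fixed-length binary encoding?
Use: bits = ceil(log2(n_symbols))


log2(539) = 9.0741
Bracket: 2^9 = 512 < 539 <= 2^10 = 1024
So ceil(log2(539)) = 10

bits = ceil(log2(539)) = ceil(9.0741) = 10 bits


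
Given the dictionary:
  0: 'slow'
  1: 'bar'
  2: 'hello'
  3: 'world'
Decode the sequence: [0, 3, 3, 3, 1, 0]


Look up each index in the dictionary:
  0 -> 'slow'
  3 -> 'world'
  3 -> 'world'
  3 -> 'world'
  1 -> 'bar'
  0 -> 'slow'

Decoded: "slow world world world bar slow"


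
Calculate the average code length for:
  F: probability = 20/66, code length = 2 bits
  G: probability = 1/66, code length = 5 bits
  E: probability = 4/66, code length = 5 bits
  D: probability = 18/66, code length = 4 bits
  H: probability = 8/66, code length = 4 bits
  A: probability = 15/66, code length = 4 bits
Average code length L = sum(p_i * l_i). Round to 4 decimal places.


Weighted contributions p_i * l_i:
  F: (20/66) * 2 = 40/66
  G: (1/66) * 5 = 5/66
  E: (4/66) * 5 = 20/66
  D: (18/66) * 4 = 72/66
  H: (8/66) * 4 = 32/66
  A: (15/66) * 4 = 60/66
Sum = (40 + 5 + 20 + 72 + 32 + 60)/66 = 229/66

L = 229/66 = 3.4697 bits/symbol


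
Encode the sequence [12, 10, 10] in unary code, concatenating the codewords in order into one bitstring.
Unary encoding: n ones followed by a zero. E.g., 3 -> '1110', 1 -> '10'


Encode each number as n ones followed by a terminating 0:
  12 -> 1111111111110 (13 bits)
  10 -> 11111111110 (11 bits)
  10 -> 11111111110 (11 bits)
Total length = 13 + 11 + 11 = 35 bits.

Unary([12, 10, 10]) = 11111111111101111111111011111111110 (35 bits)


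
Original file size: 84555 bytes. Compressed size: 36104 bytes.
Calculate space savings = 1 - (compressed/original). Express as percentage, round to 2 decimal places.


ratio = compressed/original = 36104/84555 = 0.426988
savings = 1 - ratio = 1 - 0.426988 = 0.573012
as a percentage: 0.573012 * 100 = 57.3%

Space savings = 1 - 36104/84555 = 57.3%


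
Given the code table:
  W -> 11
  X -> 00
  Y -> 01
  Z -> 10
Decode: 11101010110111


Decoding:
11 -> W
10 -> Z
10 -> Z
10 -> Z
11 -> W
01 -> Y
11 -> W


Result: WZZZWYW


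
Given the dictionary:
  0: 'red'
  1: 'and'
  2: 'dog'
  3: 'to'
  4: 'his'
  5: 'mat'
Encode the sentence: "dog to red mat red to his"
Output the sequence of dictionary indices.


Look up each word in the dictionary:
  'dog' -> 2
  'to' -> 3
  'red' -> 0
  'mat' -> 5
  'red' -> 0
  'to' -> 3
  'his' -> 4

Encoded: [2, 3, 0, 5, 0, 3, 4]


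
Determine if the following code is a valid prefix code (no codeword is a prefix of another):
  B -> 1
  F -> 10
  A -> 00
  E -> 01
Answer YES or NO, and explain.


Checking each pair (does one codeword prefix another?):
  B='1' vs F='10': prefix -- VIOLATION

NO -- this is NOT a valid prefix code. B (1) is a prefix of F (10).


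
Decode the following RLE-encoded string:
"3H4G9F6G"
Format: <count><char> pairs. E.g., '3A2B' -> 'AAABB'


Expanding each <count><char> pair:
  3H -> 'HHH'
  4G -> 'GGGG'
  9F -> 'FFFFFFFFF'
  6G -> 'GGGGGG'

Decoded = HHHGGGGFFFFFFFFFGGGGGG


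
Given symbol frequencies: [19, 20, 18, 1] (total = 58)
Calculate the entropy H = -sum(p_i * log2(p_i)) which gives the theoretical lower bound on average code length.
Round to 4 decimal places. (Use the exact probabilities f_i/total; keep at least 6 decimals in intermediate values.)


Per-symbol terms -p_i * log2(p_i) with p_i = f_i/58:
  p = 19/58 = 0.327586: log2(p) = -1.610053, -p*log2(p) = 0.527431
  p = 20/58 = 0.344828: log2(p) = -1.536053, -p*log2(p) = 0.529673
  p = 18/58 = 0.310345: log2(p) = -1.688056, -p*log2(p) = 0.523879
  p = 1/58 = 0.017241: log2(p) = -5.857981, -p*log2(p) = 0.101000
H = 0.527431 + 0.529673 + 0.523879 + 0.101000 = 1.681983

H = 1.682 bits/symbol


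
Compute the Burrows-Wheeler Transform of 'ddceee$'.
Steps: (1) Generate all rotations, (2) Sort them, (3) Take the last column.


Rotations (sorted):
  0: $ddceee -> last char: e
  1: ceee$dd -> last char: d
  2: dceee$d -> last char: d
  3: ddceee$ -> last char: $
  4: e$ddcee -> last char: e
  5: ee$ddce -> last char: e
  6: eee$ddc -> last char: c


BWT = edd$eec


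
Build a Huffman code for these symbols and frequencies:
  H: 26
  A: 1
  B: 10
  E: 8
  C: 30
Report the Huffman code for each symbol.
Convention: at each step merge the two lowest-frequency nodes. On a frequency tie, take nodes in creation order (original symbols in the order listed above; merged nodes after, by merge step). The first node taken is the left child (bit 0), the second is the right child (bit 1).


Huffman tree construction:
Step 1: Merge A(1) + E(8) = 9
Step 2: Merge (A+E)(9) + B(10) = 19
Step 3: Merge ((A+E)+B)(19) + H(26) = 45
Step 4: Merge C(30) + (((A+E)+B)+H)(45) = 75
Read each symbol's code off the tree from the root (left child = 0, right child = 1).

Codes:
  H: 11 (length 2)
  A: 1000 (length 4)
  B: 101 (length 3)
  E: 1001 (length 4)
  C: 0 (length 1)
Average code length: 148/75 = 1.9733 bits/symbol


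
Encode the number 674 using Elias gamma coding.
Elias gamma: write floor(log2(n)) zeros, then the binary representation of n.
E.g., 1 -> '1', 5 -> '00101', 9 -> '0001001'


num_bits = floor(log2(674)) + 1 = 10
leading_zeros = num_bits - 1 = 9
binary(674) = 1010100010

Elias gamma(674) = '000000000' + '1010100010' = 0000000001010100010 (19 bits)


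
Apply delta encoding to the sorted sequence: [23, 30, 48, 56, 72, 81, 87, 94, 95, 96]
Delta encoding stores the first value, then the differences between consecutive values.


First value: 23
Deltas:
  30 - 23 = 7
  48 - 30 = 18
  56 - 48 = 8
  72 - 56 = 16
  81 - 72 = 9
  87 - 81 = 6
  94 - 87 = 7
  95 - 94 = 1
  96 - 95 = 1


Delta encoded: [23, 7, 18, 8, 16, 9, 6, 7, 1, 1]


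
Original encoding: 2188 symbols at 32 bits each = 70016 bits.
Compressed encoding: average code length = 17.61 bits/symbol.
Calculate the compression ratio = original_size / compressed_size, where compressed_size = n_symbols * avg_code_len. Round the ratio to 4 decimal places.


original_size = n_symbols * orig_bits = 2188 * 32 = 70016 bits
compressed_size = n_symbols * avg_code_len = 2188 * 17.61 = 38530.68 bits
ratio = original_size / compressed_size = 70016 / 38530.68 = 1.8171

Compression ratio = 1.8171


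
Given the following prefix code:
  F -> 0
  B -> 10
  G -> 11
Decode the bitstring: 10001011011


Decoding step by step:
Bits 10 -> B
Bits 0 -> F
Bits 0 -> F
Bits 10 -> B
Bits 11 -> G
Bits 0 -> F
Bits 11 -> G


Decoded message: BFFBGFG


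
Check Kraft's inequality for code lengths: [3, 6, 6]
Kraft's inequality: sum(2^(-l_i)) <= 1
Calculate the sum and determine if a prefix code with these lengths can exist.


Sum = 2^(-3) + 2^(-6) + 2^(-6)
    = 0.125 + 0.015625 + 0.015625
    = 10/64 = 0.15625
Since 0.15625 <= 1, Kraft's inequality IS satisfied.
A prefix code with these lengths CAN exist.

Kraft sum = 0.15625. Satisfied.


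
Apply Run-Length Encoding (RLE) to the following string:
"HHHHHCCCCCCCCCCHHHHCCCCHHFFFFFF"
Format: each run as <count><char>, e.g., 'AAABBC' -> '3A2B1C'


Scanning runs left to right:
  i=0: run of 'H' x 5 -> '5H'
  i=5: run of 'C' x 10 -> '10C'
  i=15: run of 'H' x 4 -> '4H'
  i=19: run of 'C' x 4 -> '4C'
  i=23: run of 'H' x 2 -> '2H'
  i=25: run of 'F' x 6 -> '6F'

RLE = 5H10C4H4C2H6F


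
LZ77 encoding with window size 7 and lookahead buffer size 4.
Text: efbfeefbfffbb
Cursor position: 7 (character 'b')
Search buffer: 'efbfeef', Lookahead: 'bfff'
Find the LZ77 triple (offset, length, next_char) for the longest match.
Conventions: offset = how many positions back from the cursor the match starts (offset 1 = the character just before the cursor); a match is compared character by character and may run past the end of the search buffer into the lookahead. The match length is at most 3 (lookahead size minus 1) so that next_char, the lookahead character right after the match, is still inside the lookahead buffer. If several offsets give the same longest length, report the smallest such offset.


Try each offset into the search buffer:
  offset=1 (pos 6, char 'f'): match length 0
  offset=2 (pos 5, char 'e'): match length 0
  offset=3 (pos 4, char 'e'): match length 0
  offset=4 (pos 3, char 'f'): match length 0
  offset=5 (pos 2, char 'b'): match length 2
  offset=6 (pos 1, char 'f'): match length 0
  offset=7 (pos 0, char 'e'): match length 0
Longest match has length 2 at offset 5.
next_char = character at position 7 + 2 = 9 -> 'f'

Best match: offset=5, length=2 (matching 'bf' starting at position 2)
LZ77 triple: (5, 2, 'f')


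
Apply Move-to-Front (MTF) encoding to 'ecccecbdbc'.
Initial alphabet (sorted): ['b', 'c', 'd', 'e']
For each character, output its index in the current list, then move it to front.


MTF encoding:
'e': index 3 in ['b', 'c', 'd', 'e'] -> ['e', 'b', 'c', 'd']
'c': index 2 in ['e', 'b', 'c', 'd'] -> ['c', 'e', 'b', 'd']
'c': index 0 in ['c', 'e', 'b', 'd'] -> ['c', 'e', 'b', 'd']
'c': index 0 in ['c', 'e', 'b', 'd'] -> ['c', 'e', 'b', 'd']
'e': index 1 in ['c', 'e', 'b', 'd'] -> ['e', 'c', 'b', 'd']
'c': index 1 in ['e', 'c', 'b', 'd'] -> ['c', 'e', 'b', 'd']
'b': index 2 in ['c', 'e', 'b', 'd'] -> ['b', 'c', 'e', 'd']
'd': index 3 in ['b', 'c', 'e', 'd'] -> ['d', 'b', 'c', 'e']
'b': index 1 in ['d', 'b', 'c', 'e'] -> ['b', 'd', 'c', 'e']
'c': index 2 in ['b', 'd', 'c', 'e'] -> ['c', 'b', 'd', 'e']


Output: [3, 2, 0, 0, 1, 1, 2, 3, 1, 2]


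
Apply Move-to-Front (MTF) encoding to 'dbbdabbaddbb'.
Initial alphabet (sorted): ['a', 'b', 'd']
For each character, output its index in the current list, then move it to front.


MTF encoding:
'd': index 2 in ['a', 'b', 'd'] -> ['d', 'a', 'b']
'b': index 2 in ['d', 'a', 'b'] -> ['b', 'd', 'a']
'b': index 0 in ['b', 'd', 'a'] -> ['b', 'd', 'a']
'd': index 1 in ['b', 'd', 'a'] -> ['d', 'b', 'a']
'a': index 2 in ['d', 'b', 'a'] -> ['a', 'd', 'b']
'b': index 2 in ['a', 'd', 'b'] -> ['b', 'a', 'd']
'b': index 0 in ['b', 'a', 'd'] -> ['b', 'a', 'd']
'a': index 1 in ['b', 'a', 'd'] -> ['a', 'b', 'd']
'd': index 2 in ['a', 'b', 'd'] -> ['d', 'a', 'b']
'd': index 0 in ['d', 'a', 'b'] -> ['d', 'a', 'b']
'b': index 2 in ['d', 'a', 'b'] -> ['b', 'd', 'a']
'b': index 0 in ['b', 'd', 'a'] -> ['b', 'd', 'a']


Output: [2, 2, 0, 1, 2, 2, 0, 1, 2, 0, 2, 0]


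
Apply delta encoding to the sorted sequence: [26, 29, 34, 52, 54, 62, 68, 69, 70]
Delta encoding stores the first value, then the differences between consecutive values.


First value: 26
Deltas:
  29 - 26 = 3
  34 - 29 = 5
  52 - 34 = 18
  54 - 52 = 2
  62 - 54 = 8
  68 - 62 = 6
  69 - 68 = 1
  70 - 69 = 1


Delta encoded: [26, 3, 5, 18, 2, 8, 6, 1, 1]


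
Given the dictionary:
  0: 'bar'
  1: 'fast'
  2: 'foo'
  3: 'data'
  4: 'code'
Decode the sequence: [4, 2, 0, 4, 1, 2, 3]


Look up each index in the dictionary:
  4 -> 'code'
  2 -> 'foo'
  0 -> 'bar'
  4 -> 'code'
  1 -> 'fast'
  2 -> 'foo'
  3 -> 'data'

Decoded: "code foo bar code fast foo data"


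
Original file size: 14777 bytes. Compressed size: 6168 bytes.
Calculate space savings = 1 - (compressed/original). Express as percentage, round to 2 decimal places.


ratio = compressed/original = 6168/14777 = 0.417405
savings = 1 - ratio = 1 - 0.417405 = 0.582595
as a percentage: 0.582595 * 100 = 58.26%

Space savings = 1 - 6168/14777 = 58.26%


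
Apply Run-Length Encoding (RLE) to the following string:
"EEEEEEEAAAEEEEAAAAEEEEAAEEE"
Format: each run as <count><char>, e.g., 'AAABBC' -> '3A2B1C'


Scanning runs left to right:
  i=0: run of 'E' x 7 -> '7E'
  i=7: run of 'A' x 3 -> '3A'
  i=10: run of 'E' x 4 -> '4E'
  i=14: run of 'A' x 4 -> '4A'
  i=18: run of 'E' x 4 -> '4E'
  i=22: run of 'A' x 2 -> '2A'
  i=24: run of 'E' x 3 -> '3E'

RLE = 7E3A4E4A4E2A3E


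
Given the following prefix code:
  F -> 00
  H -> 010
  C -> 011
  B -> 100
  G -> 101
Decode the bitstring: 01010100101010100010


Decoding step by step:
Bits 010 -> H
Bits 101 -> G
Bits 00 -> F
Bits 101 -> G
Bits 010 -> H
Bits 100 -> B
Bits 010 -> H


Decoded message: HGFGHBH


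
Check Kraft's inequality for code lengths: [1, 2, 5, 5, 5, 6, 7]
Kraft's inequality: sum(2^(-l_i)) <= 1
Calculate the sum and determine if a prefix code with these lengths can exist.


Sum = 2^(-1) + 2^(-2) + 2^(-5) + 2^(-5) + 2^(-5) + 2^(-6) + 2^(-7)
    = 0.5 + 0.25 + 0.03125 + 0.03125 + 0.03125 + 0.015625 + 0.0078125
    = 111/128 = 0.8671875
Since 0.8671875 <= 1, Kraft's inequality IS satisfied.
A prefix code with these lengths CAN exist.

Kraft sum = 0.8671875. Satisfied.


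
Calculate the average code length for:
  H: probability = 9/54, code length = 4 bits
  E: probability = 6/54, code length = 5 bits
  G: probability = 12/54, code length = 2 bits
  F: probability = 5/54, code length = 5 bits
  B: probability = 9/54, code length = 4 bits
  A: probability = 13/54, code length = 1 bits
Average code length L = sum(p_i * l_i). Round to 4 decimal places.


Weighted contributions p_i * l_i:
  H: (9/54) * 4 = 36/54
  E: (6/54) * 5 = 30/54
  G: (12/54) * 2 = 24/54
  F: (5/54) * 5 = 25/54
  B: (9/54) * 4 = 36/54
  A: (13/54) * 1 = 13/54
Sum = (36 + 30 + 24 + 25 + 36 + 13)/54 = 164/54

L = 164/54 = 3.0370 bits/symbol


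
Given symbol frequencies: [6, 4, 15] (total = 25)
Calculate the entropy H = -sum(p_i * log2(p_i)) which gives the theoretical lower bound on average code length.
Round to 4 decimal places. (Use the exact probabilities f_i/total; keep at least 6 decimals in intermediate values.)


Per-symbol terms -p_i * log2(p_i) with p_i = f_i/25:
  p = 6/25 = 0.240000: log2(p) = -2.058894, -p*log2(p) = 0.494134
  p = 4/25 = 0.160000: log2(p) = -2.643856, -p*log2(p) = 0.423017
  p = 15/25 = 0.600000: log2(p) = -0.736966, -p*log2(p) = 0.442179
H = 0.494134 + 0.423017 + 0.442179 = 1.359330

H = 1.3593 bits/symbol


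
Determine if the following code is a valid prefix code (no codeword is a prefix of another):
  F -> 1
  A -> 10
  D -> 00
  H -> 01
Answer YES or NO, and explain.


Checking each pair (does one codeword prefix another?):
  F='1' vs A='10': prefix -- VIOLATION

NO -- this is NOT a valid prefix code. F (1) is a prefix of A (10).


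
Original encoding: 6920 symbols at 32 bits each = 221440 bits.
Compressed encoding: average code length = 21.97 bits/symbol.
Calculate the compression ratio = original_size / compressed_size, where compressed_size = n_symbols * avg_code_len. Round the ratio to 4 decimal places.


original_size = n_symbols * orig_bits = 6920 * 32 = 221440 bits
compressed_size = n_symbols * avg_code_len = 6920 * 21.97 = 152032.4 bits
ratio = original_size / compressed_size = 221440 / 152032.4 = 1.4565

Compression ratio = 1.4565


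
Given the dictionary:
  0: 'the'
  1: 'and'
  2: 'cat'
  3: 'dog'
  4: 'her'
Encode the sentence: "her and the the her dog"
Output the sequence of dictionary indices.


Look up each word in the dictionary:
  'her' -> 4
  'and' -> 1
  'the' -> 0
  'the' -> 0
  'her' -> 4
  'dog' -> 3

Encoded: [4, 1, 0, 0, 4, 3]


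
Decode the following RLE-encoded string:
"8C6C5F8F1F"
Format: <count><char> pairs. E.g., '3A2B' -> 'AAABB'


Expanding each <count><char> pair:
  8C -> 'CCCCCCCC'
  6C -> 'CCCCCC'
  5F -> 'FFFFF'
  8F -> 'FFFFFFFF'
  1F -> 'F'

Decoded = CCCCCCCCCCCCCCFFFFFFFFFFFFFF


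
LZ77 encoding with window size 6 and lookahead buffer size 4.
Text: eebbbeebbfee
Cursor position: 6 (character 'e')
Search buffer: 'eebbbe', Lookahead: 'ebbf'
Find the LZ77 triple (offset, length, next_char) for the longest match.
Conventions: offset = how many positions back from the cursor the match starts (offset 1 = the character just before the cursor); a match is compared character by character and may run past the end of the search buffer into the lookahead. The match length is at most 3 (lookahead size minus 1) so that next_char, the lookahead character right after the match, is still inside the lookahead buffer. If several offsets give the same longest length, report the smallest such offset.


Try each offset into the search buffer:
  offset=1 (pos 5, char 'e'): match length 1
  offset=2 (pos 4, char 'b'): match length 0
  offset=3 (pos 3, char 'b'): match length 0
  offset=4 (pos 2, char 'b'): match length 0
  offset=5 (pos 1, char 'e'): match length 3
  offset=6 (pos 0, char 'e'): match length 1
Longest match has length 3 at offset 5.
next_char = character at position 6 + 3 = 9 -> 'f'

Best match: offset=5, length=3 (matching 'ebb' starting at position 1)
LZ77 triple: (5, 3, 'f')


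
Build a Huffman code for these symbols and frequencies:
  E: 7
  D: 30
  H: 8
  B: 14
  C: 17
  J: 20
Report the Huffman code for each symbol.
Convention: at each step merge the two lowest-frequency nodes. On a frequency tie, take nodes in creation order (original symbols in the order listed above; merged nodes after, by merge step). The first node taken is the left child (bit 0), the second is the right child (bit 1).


Huffman tree construction:
Step 1: Merge E(7) + H(8) = 15
Step 2: Merge B(14) + (E+H)(15) = 29
Step 3: Merge C(17) + J(20) = 37
Step 4: Merge (B+(E+H))(29) + D(30) = 59
Step 5: Merge (C+J)(37) + ((B+(E+H))+D)(59) = 96
Read each symbol's code off the tree from the root (left child = 0, right child = 1).

Codes:
  E: 1010 (length 4)
  D: 11 (length 2)
  H: 1011 (length 4)
  B: 100 (length 3)
  C: 00 (length 2)
  J: 01 (length 2)
Average code length: 236/96 = 2.4583 bits/symbol


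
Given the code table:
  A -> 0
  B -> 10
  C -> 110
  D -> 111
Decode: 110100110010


Decoding:
110 -> C
10 -> B
0 -> A
110 -> C
0 -> A
10 -> B


Result: CBACAB


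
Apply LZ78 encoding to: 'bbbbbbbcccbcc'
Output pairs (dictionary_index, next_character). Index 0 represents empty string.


LZ78 encoding steps:
Dictionary: {0: ''}
Step 1: w='' (idx 0), next='b' -> output (0, 'b'), add 'b' as idx 1
Step 2: w='b' (idx 1), next='b' -> output (1, 'b'), add 'bb' as idx 2
Step 3: w='bb' (idx 2), next='b' -> output (2, 'b'), add 'bbb' as idx 3
Step 4: w='b' (idx 1), next='c' -> output (1, 'c'), add 'bc' as idx 4
Step 5: w='' (idx 0), next='c' -> output (0, 'c'), add 'c' as idx 5
Step 6: w='c' (idx 5), next='b' -> output (5, 'b'), add 'cb' as idx 6
Step 7: w='c' (idx 5), next='c' -> output (5, 'c'), add 'cc' as idx 7


Encoded: [(0, 'b'), (1, 'b'), (2, 'b'), (1, 'c'), (0, 'c'), (5, 'b'), (5, 'c')]


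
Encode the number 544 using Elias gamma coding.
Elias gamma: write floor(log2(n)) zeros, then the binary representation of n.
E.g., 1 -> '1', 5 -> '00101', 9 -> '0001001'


num_bits = floor(log2(544)) + 1 = 10
leading_zeros = num_bits - 1 = 9
binary(544) = 1000100000

Elias gamma(544) = '000000000' + '1000100000' = 0000000001000100000 (19 bits)


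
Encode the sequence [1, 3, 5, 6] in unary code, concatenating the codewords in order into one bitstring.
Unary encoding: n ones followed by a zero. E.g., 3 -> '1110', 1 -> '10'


Encode each number as n ones followed by a terminating 0:
  1 -> 10 (2 bits)
  3 -> 1110 (4 bits)
  5 -> 111110 (6 bits)
  6 -> 1111110 (7 bits)
Total length = 2 + 4 + 6 + 7 = 19 bits.

Unary([1, 3, 5, 6]) = 1011101111101111110 (19 bits)


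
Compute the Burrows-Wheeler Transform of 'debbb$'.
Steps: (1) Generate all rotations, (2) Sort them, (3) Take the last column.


Rotations (sorted):
  0: $debbb -> last char: b
  1: b$debb -> last char: b
  2: bb$deb -> last char: b
  3: bbb$de -> last char: e
  4: debbb$ -> last char: $
  5: ebbb$d -> last char: d


BWT = bbbe$d


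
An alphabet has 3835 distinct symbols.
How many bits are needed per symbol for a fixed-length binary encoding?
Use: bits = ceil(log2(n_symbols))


log2(3835) = 11.905
Bracket: 2^11 = 2048 < 3835 <= 2^12 = 4096
So ceil(log2(3835)) = 12

bits = ceil(log2(3835)) = ceil(11.905) = 12 bits


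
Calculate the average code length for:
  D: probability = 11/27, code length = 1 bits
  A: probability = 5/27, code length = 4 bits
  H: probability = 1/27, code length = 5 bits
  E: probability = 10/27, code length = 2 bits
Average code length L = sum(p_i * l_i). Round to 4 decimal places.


Weighted contributions p_i * l_i:
  D: (11/27) * 1 = 11/27
  A: (5/27) * 4 = 20/27
  H: (1/27) * 5 = 5/27
  E: (10/27) * 2 = 20/27
Sum = (11 + 20 + 5 + 20)/27 = 56/27

L = 56/27 = 2.0741 bits/symbol


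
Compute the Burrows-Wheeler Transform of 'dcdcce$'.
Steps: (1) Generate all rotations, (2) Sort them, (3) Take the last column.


Rotations (sorted):
  0: $dcdcce -> last char: e
  1: cce$dcd -> last char: d
  2: cdcce$d -> last char: d
  3: ce$dcdc -> last char: c
  4: dcce$dc -> last char: c
  5: dcdcce$ -> last char: $
  6: e$dcdcc -> last char: c


BWT = eddcc$c


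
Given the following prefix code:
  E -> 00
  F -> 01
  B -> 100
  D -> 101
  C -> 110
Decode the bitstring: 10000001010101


Decoding step by step:
Bits 100 -> B
Bits 00 -> E
Bits 00 -> E
Bits 101 -> D
Bits 01 -> F
Bits 01 -> F


Decoded message: BEEDFF
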